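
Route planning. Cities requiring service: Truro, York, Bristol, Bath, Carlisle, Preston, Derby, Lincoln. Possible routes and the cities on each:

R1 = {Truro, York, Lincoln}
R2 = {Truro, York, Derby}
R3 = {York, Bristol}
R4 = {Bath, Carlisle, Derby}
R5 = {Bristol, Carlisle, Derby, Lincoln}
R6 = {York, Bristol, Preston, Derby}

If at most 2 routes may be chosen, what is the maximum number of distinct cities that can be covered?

6

Choosing R1, R4 covers {Truro, York, Bath, Carlisle, Derby, Lincoln} — 6 cities.
No choice of 2 routes does better; here Bristol, Preston are left uncovered.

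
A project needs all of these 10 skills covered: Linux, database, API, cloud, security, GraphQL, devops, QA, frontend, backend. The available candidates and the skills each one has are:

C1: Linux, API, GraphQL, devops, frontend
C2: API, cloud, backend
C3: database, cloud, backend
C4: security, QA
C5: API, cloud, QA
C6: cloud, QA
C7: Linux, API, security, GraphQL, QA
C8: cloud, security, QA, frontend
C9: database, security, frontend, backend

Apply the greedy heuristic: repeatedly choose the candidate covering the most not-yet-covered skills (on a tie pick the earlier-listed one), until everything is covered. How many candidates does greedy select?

3

Pick 1: C1 covers 5 new skills (Linux, API, GraphQL, devops, frontend).
Pick 2: C3 covers 3 new skills (database, cloud, backend).
Pick 3: C4 covers 2 new skills (security, QA).
Greedy uses 3 candidates.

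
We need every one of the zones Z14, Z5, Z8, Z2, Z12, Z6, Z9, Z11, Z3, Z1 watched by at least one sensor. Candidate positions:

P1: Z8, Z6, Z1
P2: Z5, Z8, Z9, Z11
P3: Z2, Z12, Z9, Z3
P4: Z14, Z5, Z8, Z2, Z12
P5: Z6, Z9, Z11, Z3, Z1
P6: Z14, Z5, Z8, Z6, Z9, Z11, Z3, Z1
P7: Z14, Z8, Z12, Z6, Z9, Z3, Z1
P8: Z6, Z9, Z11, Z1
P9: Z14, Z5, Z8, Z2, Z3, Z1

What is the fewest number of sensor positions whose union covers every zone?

P3, P6 together cover {Z14, Z5, Z8, Z2, Z12, Z6, Z9, Z11, Z3, Z1} — every zone.
No single sensor position contains all 10 zones, so 2 is optimal.

2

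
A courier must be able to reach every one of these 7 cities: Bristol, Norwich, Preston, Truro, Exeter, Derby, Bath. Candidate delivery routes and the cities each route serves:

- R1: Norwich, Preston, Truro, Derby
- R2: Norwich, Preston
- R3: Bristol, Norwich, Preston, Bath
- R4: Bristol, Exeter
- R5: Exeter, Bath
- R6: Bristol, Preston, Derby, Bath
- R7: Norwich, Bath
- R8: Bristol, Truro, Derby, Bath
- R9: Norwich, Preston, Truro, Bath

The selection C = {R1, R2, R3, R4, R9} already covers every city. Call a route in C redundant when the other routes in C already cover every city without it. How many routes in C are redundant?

Drop R1: Derby uncovered — not redundant.
Drop R2: the rest still cover every city — redundant.
Drop R3: the rest still cover every city — redundant.
Drop R4: Exeter uncovered — not redundant.
Drop R9: the rest still cover every city — redundant.
3 redundant: R2, R3, R9.

3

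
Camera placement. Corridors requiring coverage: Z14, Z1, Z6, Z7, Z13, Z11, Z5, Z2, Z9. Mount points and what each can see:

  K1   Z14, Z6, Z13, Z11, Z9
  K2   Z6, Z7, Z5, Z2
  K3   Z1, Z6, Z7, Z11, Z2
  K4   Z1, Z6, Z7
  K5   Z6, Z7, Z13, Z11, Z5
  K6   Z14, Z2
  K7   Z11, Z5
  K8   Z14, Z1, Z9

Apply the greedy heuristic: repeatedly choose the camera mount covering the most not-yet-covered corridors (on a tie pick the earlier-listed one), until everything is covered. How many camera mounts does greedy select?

3

Pick 1: K1 covers 5 new corridors (Z14, Z6, Z13, Z11, Z9).
Pick 2: K2 covers 3 new corridors (Z7, Z5, Z2).
Pick 3: K3 covers 1 new corridors (Z1).
Greedy uses 3 camera mounts.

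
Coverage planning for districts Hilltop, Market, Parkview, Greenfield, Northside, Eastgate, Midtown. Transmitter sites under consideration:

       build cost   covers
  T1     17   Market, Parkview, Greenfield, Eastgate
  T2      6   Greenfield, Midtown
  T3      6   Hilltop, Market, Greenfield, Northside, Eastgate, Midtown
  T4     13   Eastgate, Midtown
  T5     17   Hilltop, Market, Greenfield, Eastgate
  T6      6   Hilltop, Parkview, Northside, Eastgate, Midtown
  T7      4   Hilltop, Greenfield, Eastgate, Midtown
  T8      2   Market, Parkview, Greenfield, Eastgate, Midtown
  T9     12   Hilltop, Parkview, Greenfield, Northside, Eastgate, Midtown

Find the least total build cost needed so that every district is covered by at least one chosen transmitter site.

T3, T8 cover every district at build cost 6 + 2 = 8.
Any cover uses at least 2 transmitter sites; among all covering selections none totals below 8.

8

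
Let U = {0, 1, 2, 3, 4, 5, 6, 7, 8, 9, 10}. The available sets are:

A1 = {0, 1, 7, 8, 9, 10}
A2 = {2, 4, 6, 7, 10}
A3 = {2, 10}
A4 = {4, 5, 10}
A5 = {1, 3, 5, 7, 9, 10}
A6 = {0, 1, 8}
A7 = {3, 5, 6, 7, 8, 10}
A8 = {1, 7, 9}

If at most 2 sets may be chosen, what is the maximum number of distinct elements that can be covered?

Choosing A1, A2 covers {0, 1, 2, 4, 6, 7, 8, 9, 10} — 9 elements.
No choice of 2 sets does better; here 3, 5 are left uncovered.

9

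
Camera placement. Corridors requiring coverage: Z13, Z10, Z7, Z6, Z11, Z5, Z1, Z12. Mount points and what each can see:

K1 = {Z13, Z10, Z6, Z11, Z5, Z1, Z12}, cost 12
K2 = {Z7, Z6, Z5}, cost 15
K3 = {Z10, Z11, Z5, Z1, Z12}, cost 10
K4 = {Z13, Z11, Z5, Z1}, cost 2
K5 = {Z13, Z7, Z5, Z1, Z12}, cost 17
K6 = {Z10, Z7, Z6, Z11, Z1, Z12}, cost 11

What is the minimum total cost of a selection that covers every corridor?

K4, K6 cover every corridor at cost 2 + 11 = 13.
Any cover uses at least 2 camera mounts; among all covering selections none totals below 13.

13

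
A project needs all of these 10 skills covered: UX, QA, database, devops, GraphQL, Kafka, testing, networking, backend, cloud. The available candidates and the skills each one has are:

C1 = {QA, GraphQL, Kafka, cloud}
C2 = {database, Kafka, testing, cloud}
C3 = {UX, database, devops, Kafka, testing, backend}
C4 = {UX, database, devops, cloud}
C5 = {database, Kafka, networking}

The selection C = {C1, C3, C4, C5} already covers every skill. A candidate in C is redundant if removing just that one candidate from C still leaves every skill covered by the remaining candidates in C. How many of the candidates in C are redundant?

Drop C1: QA, GraphQL uncovered — not redundant.
Drop C3: testing, backend uncovered — not redundant.
Drop C4: the rest still cover every skill — redundant.
Drop C5: networking uncovered — not redundant.
1 redundant: C4.

1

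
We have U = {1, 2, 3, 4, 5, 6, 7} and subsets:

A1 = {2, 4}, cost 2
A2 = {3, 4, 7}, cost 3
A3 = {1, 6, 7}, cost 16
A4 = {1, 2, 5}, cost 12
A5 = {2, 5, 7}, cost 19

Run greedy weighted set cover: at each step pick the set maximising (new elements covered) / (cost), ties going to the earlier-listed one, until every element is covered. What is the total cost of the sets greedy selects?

Pick 1: A1 adds 2 new (2, 4) at cost 2 (ratio 2/2).
Pick 2: A2 adds 2 new (3, 7) at cost 3 (ratio 2/3).
Pick 3: A4 adds 2 new (1, 5) at cost 12 (ratio 2/12).
Pick 4: A3 adds 1 new (6) at cost 16 (ratio 1/16).
Greedy total cost: 2 + 3 + 12 + 16 = 33. (The true optimum is 31, so greedy overshoots here.)

33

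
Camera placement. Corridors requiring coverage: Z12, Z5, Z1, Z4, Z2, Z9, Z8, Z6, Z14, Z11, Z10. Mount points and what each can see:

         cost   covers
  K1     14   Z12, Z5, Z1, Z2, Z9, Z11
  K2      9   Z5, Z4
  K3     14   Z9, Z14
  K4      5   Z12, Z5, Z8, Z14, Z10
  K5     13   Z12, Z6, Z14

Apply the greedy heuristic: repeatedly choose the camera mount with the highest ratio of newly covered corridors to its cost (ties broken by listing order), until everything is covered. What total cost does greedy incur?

Pick 1: K4 adds 5 new (Z12, Z5, Z8, Z14, Z10) at cost 5 (ratio 5/5).
Pick 2: K1 adds 4 new (Z1, Z2, Z9, Z11) at cost 14 (ratio 4/14).
Pick 3: K2 adds 1 new (Z4) at cost 9 (ratio 1/9).
Pick 4: K5 adds 1 new (Z6) at cost 13 (ratio 1/13).
Greedy total cost: 5 + 14 + 9 + 13 = 41.

41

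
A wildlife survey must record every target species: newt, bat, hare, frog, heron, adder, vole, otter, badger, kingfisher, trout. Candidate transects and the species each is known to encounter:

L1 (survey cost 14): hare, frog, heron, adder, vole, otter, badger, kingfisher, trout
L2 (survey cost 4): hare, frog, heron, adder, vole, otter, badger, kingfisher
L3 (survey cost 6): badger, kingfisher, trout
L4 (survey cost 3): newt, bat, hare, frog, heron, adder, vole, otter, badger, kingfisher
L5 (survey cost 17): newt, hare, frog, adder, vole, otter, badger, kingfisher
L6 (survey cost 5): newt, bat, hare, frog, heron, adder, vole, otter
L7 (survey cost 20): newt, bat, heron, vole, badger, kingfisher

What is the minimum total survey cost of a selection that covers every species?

L3, L4 cover every species at survey cost 6 + 3 = 9.
Any cover uses at least 2 transects; among all covering selections none totals below 9.

9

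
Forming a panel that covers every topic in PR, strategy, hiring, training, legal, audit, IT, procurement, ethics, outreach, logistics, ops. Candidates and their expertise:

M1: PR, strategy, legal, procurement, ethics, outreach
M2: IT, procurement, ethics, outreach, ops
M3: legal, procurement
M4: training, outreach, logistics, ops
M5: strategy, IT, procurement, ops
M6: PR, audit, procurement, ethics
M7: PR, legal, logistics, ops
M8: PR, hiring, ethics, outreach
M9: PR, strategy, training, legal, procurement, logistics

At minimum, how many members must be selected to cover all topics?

4

M2, M6, M8, M9 together cover {PR, strategy, hiring, training, legal, audit, IT, procurement, ethics, outreach, logistics, ops} — every topic.
No 3 of the 9 members cover everything (all 84 triples fall short), so 4 is minimum.
Greedy (largest uncovered first) would take M1, M4, M2, M6, M8 — 5 members — but 4 suffice.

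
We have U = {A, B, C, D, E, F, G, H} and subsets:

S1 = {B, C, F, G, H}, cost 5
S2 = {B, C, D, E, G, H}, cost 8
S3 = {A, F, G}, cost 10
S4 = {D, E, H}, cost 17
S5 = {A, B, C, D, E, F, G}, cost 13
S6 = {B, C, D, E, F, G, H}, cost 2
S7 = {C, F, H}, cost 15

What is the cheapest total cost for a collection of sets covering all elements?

12

S3, S6 cover every element at cost 10 + 2 = 12.
Any cover uses at least 2 sets; among all covering selections none totals below 12.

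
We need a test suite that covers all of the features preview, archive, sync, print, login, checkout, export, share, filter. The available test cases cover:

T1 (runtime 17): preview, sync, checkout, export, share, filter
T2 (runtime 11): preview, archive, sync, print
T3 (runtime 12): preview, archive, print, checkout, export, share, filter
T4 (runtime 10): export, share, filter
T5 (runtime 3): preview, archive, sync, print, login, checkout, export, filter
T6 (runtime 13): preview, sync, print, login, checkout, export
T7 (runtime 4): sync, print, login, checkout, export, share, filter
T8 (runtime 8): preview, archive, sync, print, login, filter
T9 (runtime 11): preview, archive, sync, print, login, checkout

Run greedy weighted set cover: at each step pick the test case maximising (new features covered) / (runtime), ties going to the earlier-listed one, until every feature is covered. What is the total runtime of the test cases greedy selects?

Pick 1: T5 adds 8 new (preview, archive, sync, print, login, checkout, export, filter) at runtime 3 (ratio 8/3).
Pick 2: T7 adds 1 new (share) at runtime 4 (ratio 1/4).
Greedy total runtime: 3 + 4 = 7.

7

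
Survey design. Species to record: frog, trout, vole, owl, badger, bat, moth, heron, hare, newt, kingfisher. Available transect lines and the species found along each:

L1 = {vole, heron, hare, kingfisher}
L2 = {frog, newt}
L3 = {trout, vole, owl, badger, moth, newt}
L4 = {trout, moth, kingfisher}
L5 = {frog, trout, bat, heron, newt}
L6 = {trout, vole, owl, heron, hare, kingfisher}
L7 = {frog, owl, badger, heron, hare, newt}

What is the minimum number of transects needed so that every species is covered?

3

L1, L3, L5 together cover {frog, trout, vole, owl, badger, bat, moth, heron, hare, newt, kingfisher} — every species.
No 2 of the 7 transects cover everything (all 21 pairs fall short), so 3 is minimum.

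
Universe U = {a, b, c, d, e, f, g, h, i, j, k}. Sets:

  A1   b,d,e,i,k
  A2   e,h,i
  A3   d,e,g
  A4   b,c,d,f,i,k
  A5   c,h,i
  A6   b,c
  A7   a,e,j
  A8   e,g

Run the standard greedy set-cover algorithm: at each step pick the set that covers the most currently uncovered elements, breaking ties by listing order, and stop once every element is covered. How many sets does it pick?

4

Pick 1: A4 covers 6 new elements (b, c, d, f, i, k).
Pick 2: A7 covers 3 new elements (a, e, j).
Pick 3: A2 covers 1 new elements (h).
Pick 4: A3 covers 1 new elements (g).
Greedy uses 4 sets.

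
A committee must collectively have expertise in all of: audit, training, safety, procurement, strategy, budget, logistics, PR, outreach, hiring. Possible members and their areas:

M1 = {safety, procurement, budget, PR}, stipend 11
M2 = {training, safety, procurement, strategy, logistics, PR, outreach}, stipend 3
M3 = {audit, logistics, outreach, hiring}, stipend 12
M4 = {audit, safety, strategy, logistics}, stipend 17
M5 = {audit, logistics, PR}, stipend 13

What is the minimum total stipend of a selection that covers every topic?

26

M1, M2, M3 cover every topic at stipend 11 + 3 + 12 = 26.
Any cover uses at least 3 members; among all covering selections none totals below 26.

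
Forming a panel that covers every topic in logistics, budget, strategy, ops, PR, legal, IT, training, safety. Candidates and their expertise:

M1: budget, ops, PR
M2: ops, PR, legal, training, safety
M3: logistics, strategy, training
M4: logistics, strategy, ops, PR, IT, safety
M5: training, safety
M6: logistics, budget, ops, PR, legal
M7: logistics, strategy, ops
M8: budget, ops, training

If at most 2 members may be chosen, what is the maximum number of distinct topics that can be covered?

8

Choosing M2, M4 covers {logistics, strategy, ops, PR, legal, IT, training, safety} — 8 topics.
No choice of 2 members does better; here budget is left uncovered.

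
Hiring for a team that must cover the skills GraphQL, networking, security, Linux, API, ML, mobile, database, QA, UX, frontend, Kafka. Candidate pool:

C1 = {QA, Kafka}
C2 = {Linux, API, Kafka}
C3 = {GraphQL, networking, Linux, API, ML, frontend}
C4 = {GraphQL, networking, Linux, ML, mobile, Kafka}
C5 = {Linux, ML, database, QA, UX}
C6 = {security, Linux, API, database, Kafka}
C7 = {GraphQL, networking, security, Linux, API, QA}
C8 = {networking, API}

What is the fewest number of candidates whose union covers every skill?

4

C3, C4, C5, C6 together cover {GraphQL, networking, security, Linux, API, ML, mobile, database, QA, UX, frontend, Kafka} — every skill.
No 3 of the 8 candidates cover everything (all 56 triples fall short), so 4 is minimum.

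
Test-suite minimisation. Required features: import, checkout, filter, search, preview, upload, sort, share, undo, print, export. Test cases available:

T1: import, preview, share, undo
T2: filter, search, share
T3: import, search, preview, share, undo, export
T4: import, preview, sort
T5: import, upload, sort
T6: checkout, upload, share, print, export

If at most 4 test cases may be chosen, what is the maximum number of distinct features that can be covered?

11

Choosing T1, T2, T4, T6 covers {import, checkout, filter, search, preview, upload, sort, share, undo, print, export} — 11 features.
That is all 11 features.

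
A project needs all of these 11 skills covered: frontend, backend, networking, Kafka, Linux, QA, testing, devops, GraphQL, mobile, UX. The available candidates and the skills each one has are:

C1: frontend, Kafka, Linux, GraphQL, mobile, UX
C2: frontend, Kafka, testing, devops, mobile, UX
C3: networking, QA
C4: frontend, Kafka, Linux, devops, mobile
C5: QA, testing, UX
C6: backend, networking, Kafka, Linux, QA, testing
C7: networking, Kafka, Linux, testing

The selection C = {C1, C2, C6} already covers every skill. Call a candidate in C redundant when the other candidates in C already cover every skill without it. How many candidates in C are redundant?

Drop C1: GraphQL uncovered — not redundant.
Drop C2: devops uncovered — not redundant.
Drop C6: backend, networking, QA uncovered — not redundant.
None of the candidates in C is redundant.

0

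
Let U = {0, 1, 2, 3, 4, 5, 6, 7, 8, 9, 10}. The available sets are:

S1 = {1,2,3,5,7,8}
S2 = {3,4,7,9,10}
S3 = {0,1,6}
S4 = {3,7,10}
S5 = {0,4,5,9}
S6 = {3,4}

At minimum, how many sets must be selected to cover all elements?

S1, S2, S3 together cover {0, 1, 2, 3, 4, 5, 6, 7, 8, 9, 10} — every element.
No 2 of the 6 sets cover everything (all 15 pairs fall short), so 3 is minimum.

3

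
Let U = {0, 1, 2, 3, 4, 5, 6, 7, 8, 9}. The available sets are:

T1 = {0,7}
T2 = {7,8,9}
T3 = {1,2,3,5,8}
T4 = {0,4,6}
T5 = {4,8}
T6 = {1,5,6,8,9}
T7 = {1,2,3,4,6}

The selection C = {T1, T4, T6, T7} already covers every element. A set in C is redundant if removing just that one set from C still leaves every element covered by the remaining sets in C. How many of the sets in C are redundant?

1

Drop T1: 7 uncovered — not redundant.
Drop T4: the rest still cover every element — redundant.
Drop T6: 5, 8, 9 uncovered — not redundant.
Drop T7: 2, 3 uncovered — not redundant.
1 redundant: T4.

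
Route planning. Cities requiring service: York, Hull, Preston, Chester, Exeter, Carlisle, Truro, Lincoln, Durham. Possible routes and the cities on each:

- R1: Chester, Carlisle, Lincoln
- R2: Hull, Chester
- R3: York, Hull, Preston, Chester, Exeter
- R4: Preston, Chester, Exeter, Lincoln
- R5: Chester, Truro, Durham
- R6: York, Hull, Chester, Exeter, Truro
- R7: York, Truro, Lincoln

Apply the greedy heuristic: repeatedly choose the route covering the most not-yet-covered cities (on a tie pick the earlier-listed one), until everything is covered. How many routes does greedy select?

Pick 1: R3 covers 5 new cities (York, Hull, Preston, Chester, Exeter).
Pick 2: R1 covers 2 new cities (Carlisle, Lincoln).
Pick 3: R5 covers 2 new cities (Truro, Durham).
Greedy uses 3 routes.

3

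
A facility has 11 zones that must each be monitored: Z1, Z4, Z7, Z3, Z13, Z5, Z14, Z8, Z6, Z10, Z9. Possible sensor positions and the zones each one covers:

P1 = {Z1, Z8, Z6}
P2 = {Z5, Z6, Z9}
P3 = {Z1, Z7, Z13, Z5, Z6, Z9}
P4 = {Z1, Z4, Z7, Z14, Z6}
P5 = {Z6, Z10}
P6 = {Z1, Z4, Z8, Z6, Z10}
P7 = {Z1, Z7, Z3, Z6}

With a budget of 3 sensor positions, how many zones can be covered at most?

Choosing P3, P4, P6 covers {Z1, Z4, Z7, Z13, Z5, Z14, Z8, Z6, Z10, Z9} — 10 zones.
No choice of 3 sensor positions does better; here Z3 is left uncovered.

10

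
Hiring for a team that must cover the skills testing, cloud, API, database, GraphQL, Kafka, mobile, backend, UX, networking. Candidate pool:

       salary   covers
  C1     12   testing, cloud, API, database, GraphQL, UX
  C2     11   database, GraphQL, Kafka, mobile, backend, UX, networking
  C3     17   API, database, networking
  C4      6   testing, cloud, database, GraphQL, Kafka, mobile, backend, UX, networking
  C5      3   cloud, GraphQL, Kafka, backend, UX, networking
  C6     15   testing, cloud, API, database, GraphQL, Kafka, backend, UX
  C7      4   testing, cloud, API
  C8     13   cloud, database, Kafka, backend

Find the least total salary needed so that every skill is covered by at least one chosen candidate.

10

C4, C7 cover every skill at salary 6 + 4 = 10.
Any cover uses at least 2 candidates; among all covering selections none totals below 10.
Greedy by coverage-per-salary would pick C5, C4, C7 for 13 — worse than the optimum 10.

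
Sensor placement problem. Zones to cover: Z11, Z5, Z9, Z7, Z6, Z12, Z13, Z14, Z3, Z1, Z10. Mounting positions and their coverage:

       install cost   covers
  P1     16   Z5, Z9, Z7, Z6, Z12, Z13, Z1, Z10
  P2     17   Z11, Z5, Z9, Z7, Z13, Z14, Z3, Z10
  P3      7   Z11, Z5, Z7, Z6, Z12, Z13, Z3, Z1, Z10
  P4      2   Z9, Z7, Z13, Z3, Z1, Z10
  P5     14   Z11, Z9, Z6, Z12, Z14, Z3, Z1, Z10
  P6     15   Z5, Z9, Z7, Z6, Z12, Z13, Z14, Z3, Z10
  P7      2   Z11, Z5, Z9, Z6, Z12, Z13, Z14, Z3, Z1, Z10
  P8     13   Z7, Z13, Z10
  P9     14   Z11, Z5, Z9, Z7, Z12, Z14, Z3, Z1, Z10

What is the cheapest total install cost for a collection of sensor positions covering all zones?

4

P4, P7 cover every zone at install cost 2 + 2 = 4.
Any cover uses at least 2 sensor positions; among all covering selections none totals below 4.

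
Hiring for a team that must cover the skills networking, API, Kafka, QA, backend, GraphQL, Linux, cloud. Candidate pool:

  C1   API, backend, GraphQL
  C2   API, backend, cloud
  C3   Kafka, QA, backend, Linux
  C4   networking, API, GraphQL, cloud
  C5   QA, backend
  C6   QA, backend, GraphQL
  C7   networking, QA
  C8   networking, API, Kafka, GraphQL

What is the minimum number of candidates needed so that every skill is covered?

2

C3, C4 together cover {networking, API, Kafka, QA, backend, GraphQL, Linux, cloud} — every skill.
No single candidate contains all 8 skills, so 2 is optimal.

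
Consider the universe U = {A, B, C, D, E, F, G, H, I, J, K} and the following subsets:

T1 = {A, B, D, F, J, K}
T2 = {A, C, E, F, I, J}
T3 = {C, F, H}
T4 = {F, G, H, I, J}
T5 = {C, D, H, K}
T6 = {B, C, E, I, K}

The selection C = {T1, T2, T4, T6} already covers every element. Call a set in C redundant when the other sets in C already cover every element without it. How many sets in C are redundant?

2

Drop T1: D uncovered — not redundant.
Drop T2: the rest still cover every element — redundant.
Drop T4: G, H uncovered — not redundant.
Drop T6: the rest still cover every element — redundant.
2 redundant: T2, T6.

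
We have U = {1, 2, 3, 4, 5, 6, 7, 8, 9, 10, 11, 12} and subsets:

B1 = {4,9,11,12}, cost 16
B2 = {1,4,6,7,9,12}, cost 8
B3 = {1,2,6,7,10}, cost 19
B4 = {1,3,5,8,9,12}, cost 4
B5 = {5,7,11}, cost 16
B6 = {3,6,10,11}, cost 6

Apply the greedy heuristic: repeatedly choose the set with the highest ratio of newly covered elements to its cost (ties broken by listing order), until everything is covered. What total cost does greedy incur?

Pick 1: B4 adds 6 new (1, 3, 5, 8, 9, 12) at cost 4 (ratio 6/4).
Pick 2: B6 adds 3 new (6, 10, 11) at cost 6 (ratio 3/6).
Pick 3: B2 adds 2 new (4, 7) at cost 8 (ratio 2/8).
Pick 4: B3 adds 1 new (2) at cost 19 (ratio 1/19).
Greedy total cost: 4 + 6 + 8 + 19 = 37.

37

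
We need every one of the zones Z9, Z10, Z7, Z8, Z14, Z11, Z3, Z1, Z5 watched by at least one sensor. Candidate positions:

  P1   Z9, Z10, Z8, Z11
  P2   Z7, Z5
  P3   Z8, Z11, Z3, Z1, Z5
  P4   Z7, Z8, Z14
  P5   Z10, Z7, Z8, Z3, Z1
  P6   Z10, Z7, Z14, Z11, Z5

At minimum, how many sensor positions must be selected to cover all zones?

3

P1, P3, P4 together cover {Z9, Z10, Z7, Z8, Z14, Z11, Z3, Z1, Z5} — every zone.
No 2 of the 6 sensor positions cover everything (all 15 pairs fall short), so 3 is minimum.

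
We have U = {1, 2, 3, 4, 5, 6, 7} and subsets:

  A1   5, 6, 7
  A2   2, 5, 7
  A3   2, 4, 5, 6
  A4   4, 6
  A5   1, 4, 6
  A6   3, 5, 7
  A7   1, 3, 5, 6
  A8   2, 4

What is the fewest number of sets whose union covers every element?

3

A1, A3, A7 together cover {1, 2, 3, 4, 5, 6, 7} — every element.
No 2 of the 8 sets cover everything (all 28 pairs fall short), so 3 is minimum.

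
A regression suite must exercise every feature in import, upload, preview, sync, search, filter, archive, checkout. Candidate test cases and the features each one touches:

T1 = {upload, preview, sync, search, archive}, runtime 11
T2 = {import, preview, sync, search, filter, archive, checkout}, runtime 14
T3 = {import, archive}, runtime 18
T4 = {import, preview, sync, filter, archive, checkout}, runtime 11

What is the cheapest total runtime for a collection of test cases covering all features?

22

T1, T4 cover every feature at runtime 11 + 11 = 22.
Any cover uses at least 2 test cases; among all covering selections none totals below 22.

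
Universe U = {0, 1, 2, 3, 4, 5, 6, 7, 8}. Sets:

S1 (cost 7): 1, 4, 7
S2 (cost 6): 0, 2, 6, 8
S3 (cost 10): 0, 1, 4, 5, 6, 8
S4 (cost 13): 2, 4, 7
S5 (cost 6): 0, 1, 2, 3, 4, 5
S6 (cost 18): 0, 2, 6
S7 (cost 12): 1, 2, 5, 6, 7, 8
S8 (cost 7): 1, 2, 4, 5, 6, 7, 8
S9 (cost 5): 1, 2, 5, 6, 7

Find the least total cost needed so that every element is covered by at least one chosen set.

13

S5, S8 cover every element at cost 6 + 7 = 13.
Any cover uses at least 2 sets; among all covering selections none totals below 13.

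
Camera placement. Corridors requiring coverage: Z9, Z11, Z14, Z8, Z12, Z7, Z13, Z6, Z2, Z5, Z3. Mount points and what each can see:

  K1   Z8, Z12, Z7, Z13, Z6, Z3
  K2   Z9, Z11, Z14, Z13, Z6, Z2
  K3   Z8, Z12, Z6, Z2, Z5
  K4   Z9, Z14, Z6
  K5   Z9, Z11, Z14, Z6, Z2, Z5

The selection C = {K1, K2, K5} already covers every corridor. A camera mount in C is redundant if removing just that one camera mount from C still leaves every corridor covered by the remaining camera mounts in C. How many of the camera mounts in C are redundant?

Drop K1: Z8, Z12, Z7, Z3 uncovered — not redundant.
Drop K2: the rest still cover every corridor — redundant.
Drop K5: Z5 uncovered — not redundant.
1 redundant: K2.

1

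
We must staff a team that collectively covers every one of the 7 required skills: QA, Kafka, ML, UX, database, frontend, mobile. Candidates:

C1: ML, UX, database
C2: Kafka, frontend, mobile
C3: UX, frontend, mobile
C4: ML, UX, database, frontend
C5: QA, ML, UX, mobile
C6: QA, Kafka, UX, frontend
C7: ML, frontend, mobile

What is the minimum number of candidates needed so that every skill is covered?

3

C1, C2, C5 together cover {QA, Kafka, ML, UX, database, frontend, mobile} — every skill.
No 2 of the 7 candidates cover everything (all 21 pairs fall short), so 3 is minimum.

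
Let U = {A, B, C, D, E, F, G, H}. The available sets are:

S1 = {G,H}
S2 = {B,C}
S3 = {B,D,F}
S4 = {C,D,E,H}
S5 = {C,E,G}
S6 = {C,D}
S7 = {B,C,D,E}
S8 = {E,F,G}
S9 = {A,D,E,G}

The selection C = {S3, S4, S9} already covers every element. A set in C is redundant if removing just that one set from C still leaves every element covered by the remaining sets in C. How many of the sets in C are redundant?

Drop S3: B, F uncovered — not redundant.
Drop S4: C, H uncovered — not redundant.
Drop S9: A, G uncovered — not redundant.
None of the sets in C is redundant.

0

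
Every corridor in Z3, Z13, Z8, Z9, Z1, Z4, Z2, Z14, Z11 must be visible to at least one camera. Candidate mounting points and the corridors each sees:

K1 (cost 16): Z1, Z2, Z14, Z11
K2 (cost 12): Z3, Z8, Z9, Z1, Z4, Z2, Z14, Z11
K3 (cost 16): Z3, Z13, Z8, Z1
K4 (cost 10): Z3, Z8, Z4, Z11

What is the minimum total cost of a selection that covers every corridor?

28

K2, K3 cover every corridor at cost 12 + 16 = 28.
Any cover uses at least 2 camera mounts; among all covering selections none totals below 28.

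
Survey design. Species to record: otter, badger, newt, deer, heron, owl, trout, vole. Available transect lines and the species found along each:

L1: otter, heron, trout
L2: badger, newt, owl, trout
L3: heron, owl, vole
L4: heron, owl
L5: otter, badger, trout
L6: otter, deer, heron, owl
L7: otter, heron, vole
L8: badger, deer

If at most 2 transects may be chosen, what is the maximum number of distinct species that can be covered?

Choosing L2, L6 covers {otter, badger, newt, deer, heron, owl, trout} — 7 species.
No choice of 2 transects does better; here vole is left uncovered.

7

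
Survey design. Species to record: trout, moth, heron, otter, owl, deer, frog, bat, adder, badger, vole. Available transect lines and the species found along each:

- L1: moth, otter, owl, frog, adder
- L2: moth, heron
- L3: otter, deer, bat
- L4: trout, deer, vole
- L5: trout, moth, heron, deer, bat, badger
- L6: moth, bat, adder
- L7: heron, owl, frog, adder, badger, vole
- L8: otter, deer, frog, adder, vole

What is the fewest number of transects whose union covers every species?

L1, L4, L5 together cover {trout, moth, heron, otter, owl, deer, frog, bat, adder, badger, vole} — every species.
No 2 of the 8 transects cover everything (all 28 pairs fall short), so 3 is minimum.

3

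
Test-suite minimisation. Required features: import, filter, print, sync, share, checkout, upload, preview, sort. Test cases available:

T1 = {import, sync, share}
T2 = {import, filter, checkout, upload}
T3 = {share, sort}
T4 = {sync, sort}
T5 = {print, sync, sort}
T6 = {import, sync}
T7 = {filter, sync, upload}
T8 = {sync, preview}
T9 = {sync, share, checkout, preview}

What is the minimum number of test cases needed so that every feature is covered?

T2, T5, T9 together cover {import, filter, print, sync, share, checkout, upload, preview, sort} — every feature.
No 2 of the 9 test cases cover everything (all 36 pairs fall short), so 3 is minimum.

3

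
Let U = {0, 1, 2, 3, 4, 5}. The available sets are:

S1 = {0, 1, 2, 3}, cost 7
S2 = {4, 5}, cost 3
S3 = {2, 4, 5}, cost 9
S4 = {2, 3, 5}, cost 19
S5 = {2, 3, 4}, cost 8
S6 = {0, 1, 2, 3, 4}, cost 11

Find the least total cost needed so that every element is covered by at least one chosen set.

10

S1, S2 cover every element at cost 7 + 3 = 10.
Any cover uses at least 2 sets; among all covering selections none totals below 10.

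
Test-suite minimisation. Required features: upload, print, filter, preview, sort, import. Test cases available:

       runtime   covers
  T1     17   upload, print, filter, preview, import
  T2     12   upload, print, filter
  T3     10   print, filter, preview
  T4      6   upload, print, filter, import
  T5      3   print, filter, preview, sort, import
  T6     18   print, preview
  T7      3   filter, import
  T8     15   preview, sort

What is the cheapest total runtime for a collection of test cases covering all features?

T4, T5 cover every feature at runtime 6 + 3 = 9.
Any cover uses at least 2 test cases; among all covering selections none totals below 9.

9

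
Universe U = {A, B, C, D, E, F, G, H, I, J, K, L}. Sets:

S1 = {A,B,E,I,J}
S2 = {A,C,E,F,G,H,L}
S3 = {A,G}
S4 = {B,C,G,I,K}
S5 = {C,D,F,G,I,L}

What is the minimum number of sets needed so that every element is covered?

4

S1, S2, S4, S5 together cover {A, B, C, D, E, F, G, H, I, J, K, L} — every element.
No 3 of the 5 sets cover everything (all 10 triples fall short), so 4 is minimum.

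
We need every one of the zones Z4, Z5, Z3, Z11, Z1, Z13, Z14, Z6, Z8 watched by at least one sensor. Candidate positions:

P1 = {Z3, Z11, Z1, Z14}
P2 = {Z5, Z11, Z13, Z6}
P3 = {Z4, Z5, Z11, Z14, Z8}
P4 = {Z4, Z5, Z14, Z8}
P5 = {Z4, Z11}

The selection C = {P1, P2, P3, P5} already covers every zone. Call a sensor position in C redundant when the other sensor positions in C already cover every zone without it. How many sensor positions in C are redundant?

1

Drop P1: Z3, Z1 uncovered — not redundant.
Drop P2: Z13, Z6 uncovered — not redundant.
Drop P3: Z8 uncovered — not redundant.
Drop P5: the rest still cover every zone — redundant.
1 redundant: P5.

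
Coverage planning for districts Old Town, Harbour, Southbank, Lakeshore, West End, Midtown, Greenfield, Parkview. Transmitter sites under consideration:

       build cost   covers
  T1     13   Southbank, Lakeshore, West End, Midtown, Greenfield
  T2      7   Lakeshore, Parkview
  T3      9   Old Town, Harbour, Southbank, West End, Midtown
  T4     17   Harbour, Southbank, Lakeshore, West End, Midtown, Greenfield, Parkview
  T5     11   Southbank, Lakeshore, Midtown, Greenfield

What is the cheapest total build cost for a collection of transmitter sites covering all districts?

26

T3, T4 cover every district at build cost 9 + 17 = 26.
Any cover uses at least 2 transmitter sites; among all covering selections none totals below 26.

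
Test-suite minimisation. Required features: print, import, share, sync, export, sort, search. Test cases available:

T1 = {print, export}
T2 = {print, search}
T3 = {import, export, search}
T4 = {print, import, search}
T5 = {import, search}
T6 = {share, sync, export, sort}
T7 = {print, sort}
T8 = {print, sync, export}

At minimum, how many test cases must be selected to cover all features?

2

T4, T6 together cover {print, import, share, sync, export, sort, search} — every feature.
No single test case contains all 7 features, so 2 is optimal.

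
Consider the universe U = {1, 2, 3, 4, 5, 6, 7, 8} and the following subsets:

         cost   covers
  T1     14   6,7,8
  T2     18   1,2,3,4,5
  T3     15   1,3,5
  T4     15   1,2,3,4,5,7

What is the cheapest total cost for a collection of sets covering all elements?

T1, T4 cover every element at cost 14 + 15 = 29.
Any cover uses at least 2 sets; among all covering selections none totals below 29.

29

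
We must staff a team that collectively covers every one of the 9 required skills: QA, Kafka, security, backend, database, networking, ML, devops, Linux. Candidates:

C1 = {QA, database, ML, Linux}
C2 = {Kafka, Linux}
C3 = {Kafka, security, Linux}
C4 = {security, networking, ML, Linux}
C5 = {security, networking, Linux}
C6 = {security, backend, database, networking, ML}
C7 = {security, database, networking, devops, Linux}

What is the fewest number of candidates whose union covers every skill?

4

C1, C2, C6, C7 together cover {QA, Kafka, security, backend, database, networking, ML, devops, Linux} — every skill.
No 3 of the 7 candidates cover everything (all 35 triples fall short), so 4 is minimum.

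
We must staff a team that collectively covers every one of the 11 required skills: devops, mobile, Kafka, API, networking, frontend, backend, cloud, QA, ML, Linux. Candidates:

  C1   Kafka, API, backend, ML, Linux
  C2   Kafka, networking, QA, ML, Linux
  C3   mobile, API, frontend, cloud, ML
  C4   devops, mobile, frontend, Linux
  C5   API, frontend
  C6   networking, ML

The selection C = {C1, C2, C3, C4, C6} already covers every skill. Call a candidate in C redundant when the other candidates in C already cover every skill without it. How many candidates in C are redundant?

Drop C1: backend uncovered — not redundant.
Drop C2: QA uncovered — not redundant.
Drop C3: cloud uncovered — not redundant.
Drop C4: devops uncovered — not redundant.
Drop C6: the rest still cover every skill — redundant.
1 redundant: C6.

1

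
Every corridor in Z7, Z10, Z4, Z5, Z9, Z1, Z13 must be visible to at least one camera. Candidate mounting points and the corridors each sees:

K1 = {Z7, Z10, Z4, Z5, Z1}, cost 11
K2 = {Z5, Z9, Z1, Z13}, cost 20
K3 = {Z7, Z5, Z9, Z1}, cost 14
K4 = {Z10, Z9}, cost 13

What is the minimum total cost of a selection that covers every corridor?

31

K1, K2 cover every corridor at cost 11 + 20 = 31.
Any cover uses at least 2 camera mounts; among all covering selections none totals below 31.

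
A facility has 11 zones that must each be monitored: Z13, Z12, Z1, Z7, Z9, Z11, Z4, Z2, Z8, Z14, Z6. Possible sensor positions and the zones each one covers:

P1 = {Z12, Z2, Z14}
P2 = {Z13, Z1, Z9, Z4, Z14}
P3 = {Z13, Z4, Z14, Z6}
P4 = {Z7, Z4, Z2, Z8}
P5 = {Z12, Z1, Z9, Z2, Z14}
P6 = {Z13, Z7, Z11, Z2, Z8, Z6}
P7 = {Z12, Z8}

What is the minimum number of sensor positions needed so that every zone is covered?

P1, P2, P6 together cover {Z13, Z12, Z1, Z7, Z9, Z11, Z4, Z2, Z8, Z14, Z6} — every zone.
No 2 of the 7 sensor positions cover everything (all 21 pairs fall short), so 3 is minimum.

3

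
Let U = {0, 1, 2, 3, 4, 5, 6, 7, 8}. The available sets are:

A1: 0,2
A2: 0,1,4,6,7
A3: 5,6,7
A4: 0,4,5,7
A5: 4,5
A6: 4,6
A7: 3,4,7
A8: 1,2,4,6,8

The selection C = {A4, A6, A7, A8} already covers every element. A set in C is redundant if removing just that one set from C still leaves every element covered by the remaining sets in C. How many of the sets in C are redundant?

Drop A4: 0, 5 uncovered — not redundant.
Drop A6: the rest still cover every element — redundant.
Drop A7: 3 uncovered — not redundant.
Drop A8: 1, 2, 8 uncovered — not redundant.
1 redundant: A6.

1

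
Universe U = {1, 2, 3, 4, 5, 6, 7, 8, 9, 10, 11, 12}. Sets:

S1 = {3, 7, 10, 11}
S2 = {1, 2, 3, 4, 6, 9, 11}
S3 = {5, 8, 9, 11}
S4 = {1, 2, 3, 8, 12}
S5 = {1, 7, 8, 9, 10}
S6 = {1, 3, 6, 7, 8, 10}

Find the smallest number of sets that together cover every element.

4

S1, S2, S3, S4 together cover {1, 2, 3, 4, 5, 6, 7, 8, 9, 10, 11, 12} — every element.
No 3 of the 6 sets cover everything (all 20 triples fall short), so 4 is minimum.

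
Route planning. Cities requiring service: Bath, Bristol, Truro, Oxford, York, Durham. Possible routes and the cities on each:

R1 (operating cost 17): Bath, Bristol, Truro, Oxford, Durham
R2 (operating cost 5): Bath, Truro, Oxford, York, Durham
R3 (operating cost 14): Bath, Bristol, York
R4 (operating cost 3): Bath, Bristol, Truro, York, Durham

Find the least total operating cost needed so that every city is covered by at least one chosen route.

8

R2, R4 cover every city at operating cost 5 + 3 = 8.
Any cover uses at least 2 routes; among all covering selections none totals below 8.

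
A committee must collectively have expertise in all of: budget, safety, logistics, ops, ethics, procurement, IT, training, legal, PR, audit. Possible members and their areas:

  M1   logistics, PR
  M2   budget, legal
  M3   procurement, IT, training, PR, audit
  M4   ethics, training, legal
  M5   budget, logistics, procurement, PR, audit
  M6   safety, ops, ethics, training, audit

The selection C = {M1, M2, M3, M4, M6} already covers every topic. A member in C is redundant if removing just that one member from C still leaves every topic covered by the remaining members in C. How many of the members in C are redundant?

Drop M1: logistics uncovered — not redundant.
Drop M2: budget uncovered — not redundant.
Drop M3: procurement, IT uncovered — not redundant.
Drop M4: the rest still cover every topic — redundant.
Drop M6: safety, ops uncovered — not redundant.
1 redundant: M4.

1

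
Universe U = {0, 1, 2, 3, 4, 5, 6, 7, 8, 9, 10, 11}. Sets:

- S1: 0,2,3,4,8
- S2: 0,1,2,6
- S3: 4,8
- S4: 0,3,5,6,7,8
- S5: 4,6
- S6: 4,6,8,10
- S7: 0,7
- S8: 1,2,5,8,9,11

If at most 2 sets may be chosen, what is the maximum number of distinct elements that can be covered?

10

Choosing S4, S8 covers {0, 1, 2, 3, 5, 6, 7, 8, 9, 11} — 10 elements.
No choice of 2 sets does better; here 4, 10 are left uncovered.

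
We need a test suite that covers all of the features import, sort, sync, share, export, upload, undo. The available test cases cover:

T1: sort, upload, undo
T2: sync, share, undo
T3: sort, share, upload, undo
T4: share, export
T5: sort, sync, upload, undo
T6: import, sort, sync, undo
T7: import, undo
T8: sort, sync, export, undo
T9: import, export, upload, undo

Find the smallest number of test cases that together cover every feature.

T1, T2, T9 together cover {import, sort, sync, share, export, upload, undo} — every feature.
No 2 of the 9 test cases cover everything (all 36 pairs fall short), so 3 is minimum.

3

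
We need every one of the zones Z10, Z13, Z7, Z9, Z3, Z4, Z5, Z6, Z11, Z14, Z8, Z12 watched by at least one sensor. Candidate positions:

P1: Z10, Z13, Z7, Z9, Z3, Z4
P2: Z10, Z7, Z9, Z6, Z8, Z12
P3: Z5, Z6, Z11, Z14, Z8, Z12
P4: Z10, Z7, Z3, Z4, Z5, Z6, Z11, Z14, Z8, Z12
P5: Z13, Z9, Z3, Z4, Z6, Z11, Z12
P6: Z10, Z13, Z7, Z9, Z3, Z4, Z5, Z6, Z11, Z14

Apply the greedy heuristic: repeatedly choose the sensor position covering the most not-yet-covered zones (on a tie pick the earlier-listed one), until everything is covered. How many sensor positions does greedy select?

2

Pick 1: P4 covers 10 new zones (Z10, Z7, Z3, Z4, Z5, Z6, Z11, Z14, Z8, Z12).
Pick 2: P1 covers 2 new zones (Z13, Z9).
Greedy uses 2 sensor positions.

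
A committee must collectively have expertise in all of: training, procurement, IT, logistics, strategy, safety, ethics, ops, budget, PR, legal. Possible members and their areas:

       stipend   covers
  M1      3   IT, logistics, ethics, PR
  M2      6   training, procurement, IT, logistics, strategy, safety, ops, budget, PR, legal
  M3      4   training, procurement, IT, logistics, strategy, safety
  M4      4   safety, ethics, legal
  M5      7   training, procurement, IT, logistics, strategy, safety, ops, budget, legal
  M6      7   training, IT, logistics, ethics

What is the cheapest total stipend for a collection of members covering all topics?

M1, M2 cover every topic at stipend 3 + 6 = 9.
Any cover uses at least 2 members; among all covering selections none totals below 9.

9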